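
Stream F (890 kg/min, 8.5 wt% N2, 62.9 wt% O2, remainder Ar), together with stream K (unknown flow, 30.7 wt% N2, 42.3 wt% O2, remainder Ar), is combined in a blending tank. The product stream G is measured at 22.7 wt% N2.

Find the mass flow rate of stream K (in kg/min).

Let K be the unknown flow. Total out = 890 + K.
N2 balance: 75.65 + 0.307·K = 0.227·(890 + K)
(0.307 − 0.227)·K = 0.227×890 − 75.65 = 126.38
K = 126.38 / 0.080 = 1579.8 kg/min

1580 kg/min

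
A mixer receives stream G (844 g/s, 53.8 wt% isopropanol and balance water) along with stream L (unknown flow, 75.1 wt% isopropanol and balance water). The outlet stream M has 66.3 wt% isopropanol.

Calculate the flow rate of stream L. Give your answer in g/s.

1199 g/s

Let L be the unknown flow. Total out = 844 + L.
isopropanol balance: 454.07 + 0.751·L = 0.663·(844 + L)
(0.751 − 0.663)·L = 0.663×844 − 454.07 = 105.5
L = 105.5 / 0.088 = 1198.9 g/s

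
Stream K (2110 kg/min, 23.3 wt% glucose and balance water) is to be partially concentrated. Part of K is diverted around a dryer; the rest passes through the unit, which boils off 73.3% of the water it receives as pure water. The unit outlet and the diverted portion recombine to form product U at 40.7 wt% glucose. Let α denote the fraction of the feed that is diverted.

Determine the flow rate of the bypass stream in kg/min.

505.5 kg/min

All 2110×0.233 = 491.63 kg/min of glucose reaches U, so U = 491.63/0.407 = 1207.9 kg/min and vapour = 902.06 kg/min.
The evaporator receives (1−α)·2110 of feed at 0.767 water and removes 0.733 of that water:
0.733×0.767×(1−α)×2110 = 902.06
(1−α) = 902.06/1186.3 = 0.7604;  α = 0.2396.
Bypass flow = 0.2396×2110 = 505.51 kg/min.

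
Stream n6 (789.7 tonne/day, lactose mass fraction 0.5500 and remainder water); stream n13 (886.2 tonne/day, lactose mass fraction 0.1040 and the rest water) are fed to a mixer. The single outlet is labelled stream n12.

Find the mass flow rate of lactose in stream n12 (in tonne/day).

526.5 tonne/day

lactose out = lactose in = 789.7×0.550 + 886.2×0.104 = 526.5 tonne/day.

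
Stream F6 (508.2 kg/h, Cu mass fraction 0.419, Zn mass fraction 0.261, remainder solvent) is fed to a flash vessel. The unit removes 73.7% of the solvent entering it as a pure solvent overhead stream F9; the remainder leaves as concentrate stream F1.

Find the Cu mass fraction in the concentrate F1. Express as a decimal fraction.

Cu is not removed: 508.2×0.419 = 212.94 kg/h of Cu enters F1.
solvent entering = 508.2×0.320 = 162.62 kg/h; overhead removed = 0.737×162.62 = 119.85 kg/h.
Concentrate = 508.2 − 119.85 = 388.35 kg/h.
Mass fraction = 212.94/388.35 = 0.548.

0.548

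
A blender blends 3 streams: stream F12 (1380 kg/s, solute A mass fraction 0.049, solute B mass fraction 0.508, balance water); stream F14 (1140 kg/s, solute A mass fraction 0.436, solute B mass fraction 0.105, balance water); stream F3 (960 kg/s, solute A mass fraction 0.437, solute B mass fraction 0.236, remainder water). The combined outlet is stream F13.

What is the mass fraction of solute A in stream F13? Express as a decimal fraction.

0.283

Total flow out = 1380 + 1140 + 960 = 3480 kg/s.
solute A in = 1380×0.049 + 1140×0.436 + 960×0.437 = 984.18 kg/s.
solute A mass fraction in F13 = 984.18/3480 = 0.283.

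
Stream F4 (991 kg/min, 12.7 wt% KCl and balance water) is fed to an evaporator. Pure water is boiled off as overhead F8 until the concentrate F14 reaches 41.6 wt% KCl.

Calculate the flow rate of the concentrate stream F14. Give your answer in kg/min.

302.5 kg/min

KCl is conserved: 991×0.127 = 125.86 kg/min all reports to the concentrate.
Concentrate = 125.86/(target fraction) = 302.54 kg/min.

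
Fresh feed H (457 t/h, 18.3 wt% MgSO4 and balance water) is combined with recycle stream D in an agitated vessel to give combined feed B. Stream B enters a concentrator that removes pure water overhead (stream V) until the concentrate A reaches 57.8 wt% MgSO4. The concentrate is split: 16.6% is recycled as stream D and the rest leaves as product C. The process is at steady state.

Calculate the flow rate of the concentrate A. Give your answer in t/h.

Overall MgSO4 balance (none leaves overhead): MgSO4 in fresh feed = MgSO4 in product, i.e. 457×0.183 = (1−0.166)·A·0.578.
A = 83.631/(0.578×0.834) = 173.49 t/h.

173.5 t/h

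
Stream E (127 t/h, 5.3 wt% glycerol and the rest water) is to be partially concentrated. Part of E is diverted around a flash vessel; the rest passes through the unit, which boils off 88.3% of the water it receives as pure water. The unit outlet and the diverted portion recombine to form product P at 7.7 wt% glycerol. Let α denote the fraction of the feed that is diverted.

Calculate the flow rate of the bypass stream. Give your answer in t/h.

All 127×0.053 = 6.731 t/h of glycerol reaches P, so P = 6.731/0.077 = 87.416 t/h and vapour = 39.584 t/h.
The evaporator receives (1−α)·127 of feed at 0.947 water and removes 0.883 of that water:
0.883×0.947×(1−α)×127 = 39.584
(1−α) = 39.584/106.2 = 0.3727;  α = 0.6273.
Bypass flow = 0.6273×127 = 79.662 t/h.

79.66 t/h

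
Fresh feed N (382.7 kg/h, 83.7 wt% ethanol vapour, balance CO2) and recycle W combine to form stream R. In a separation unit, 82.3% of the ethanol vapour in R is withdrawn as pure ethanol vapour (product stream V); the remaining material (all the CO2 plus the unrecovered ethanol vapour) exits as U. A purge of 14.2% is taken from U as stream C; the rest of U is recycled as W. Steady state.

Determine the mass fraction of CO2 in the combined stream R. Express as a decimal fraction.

0.538

CO2 enters only via N and leaves only via the purge: 382.7×0.163 = 0.142×(CO2 in U), and the separation unit passes all CO2, so CO2 in R = CO2 in U = 439.3 kg/h.
ethanol vapour in R: m_A = 382.7×0.837 + (1−0.142)·(1−0.823)·m_A, so m_A = 320.32/0.8481 = 377.68 kg/h.
R = 377.68 + 439.3 = 816.97 kg/h.
CO2 fraction in R = 439.3/816.97 = 0.538.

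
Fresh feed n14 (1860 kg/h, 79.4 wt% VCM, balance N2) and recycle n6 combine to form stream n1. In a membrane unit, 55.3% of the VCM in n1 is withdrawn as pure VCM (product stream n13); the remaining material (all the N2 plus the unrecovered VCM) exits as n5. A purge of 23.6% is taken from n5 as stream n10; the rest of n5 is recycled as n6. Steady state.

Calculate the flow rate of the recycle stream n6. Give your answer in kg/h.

2006 kg/h

N2 enters only via n14 and leaves only via the purge: 1860×0.206 = 0.236×(N2 in n5), and the membrane unit passes all N2, so N2 in n1 = N2 in n5 = 1623.6 kg/h.
VCM in n1: m_A = 1860×0.794 + (1−0.236)·(1−0.553)·m_A, so m_A = 1476.8/0.6585 = 2242.8 kg/h.
n5 = (1−0.553)×2242.8 + 1623.6 = 2626.1 kg/h.
Recycle n6 = (1−0.236)×2626.1 = 2006.3 kg/h.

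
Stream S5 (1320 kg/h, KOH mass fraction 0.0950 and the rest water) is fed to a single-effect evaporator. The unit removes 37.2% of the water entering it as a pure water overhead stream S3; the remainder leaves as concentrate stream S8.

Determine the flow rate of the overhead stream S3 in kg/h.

water entering = 1320×0.905 = 1194.6 kg/h; overhead removed = 0.372×1194.6 = 444.39 kg/h.

444.4 kg/h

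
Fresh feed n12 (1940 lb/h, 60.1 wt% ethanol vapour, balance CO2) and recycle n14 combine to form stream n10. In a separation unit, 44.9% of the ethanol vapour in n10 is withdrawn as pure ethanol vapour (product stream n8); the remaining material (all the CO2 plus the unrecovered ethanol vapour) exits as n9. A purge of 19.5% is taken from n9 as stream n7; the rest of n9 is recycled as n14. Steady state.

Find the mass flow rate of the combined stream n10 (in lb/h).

CO2 enters only via n12 and leaves only via the purge: 1940×0.399 = 0.195×(CO2 in n9), and the separation unit passes all CO2, so CO2 in n10 = CO2 in n9 = 3969.5 lb/h.
ethanol vapour in n10: m_A = 1940×0.601 + (1−0.195)·(1−0.449)·m_A, so m_A = 1165.9/0.5564 = 2095.3 lb/h.
n10 = 2095.3 + 3969.5 = 6064.9 lb/h.

6065 lb/h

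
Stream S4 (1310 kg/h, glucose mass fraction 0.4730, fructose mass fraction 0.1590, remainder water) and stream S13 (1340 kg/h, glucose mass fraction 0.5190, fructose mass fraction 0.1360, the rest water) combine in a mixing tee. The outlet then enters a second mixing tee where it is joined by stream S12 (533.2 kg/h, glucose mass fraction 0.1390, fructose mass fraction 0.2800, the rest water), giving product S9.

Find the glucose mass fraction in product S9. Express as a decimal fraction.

0.4364

Overall, product flow = 3183.2 kg/h.
glucose in = 1310×0.473 + 1340×0.519 + 533.2×0.139 = 1389.2 kg/h.
glucose fraction in S9 = 0.4364.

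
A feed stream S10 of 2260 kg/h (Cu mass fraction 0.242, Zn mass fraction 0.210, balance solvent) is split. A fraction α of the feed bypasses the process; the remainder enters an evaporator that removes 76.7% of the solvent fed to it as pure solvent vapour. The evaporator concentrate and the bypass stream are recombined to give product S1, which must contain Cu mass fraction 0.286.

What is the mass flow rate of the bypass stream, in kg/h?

1433 kg/h

All 2260×0.242 = 546.92 kg/h of Cu reaches S1, so S1 = 546.92/0.286 = 1912.3 kg/h and vapour = 347.69 kg/h.
The evaporator receives (1−α)·2260 of feed at 0.548 solvent and removes 0.767 of that solvent:
0.767×0.548×(1−α)×2260 = 347.69
(1−α) = 347.69/949.91 = 0.3660;  α = 0.6340.
Bypass flow = 0.6340×2260 = 1432.8 kg/h.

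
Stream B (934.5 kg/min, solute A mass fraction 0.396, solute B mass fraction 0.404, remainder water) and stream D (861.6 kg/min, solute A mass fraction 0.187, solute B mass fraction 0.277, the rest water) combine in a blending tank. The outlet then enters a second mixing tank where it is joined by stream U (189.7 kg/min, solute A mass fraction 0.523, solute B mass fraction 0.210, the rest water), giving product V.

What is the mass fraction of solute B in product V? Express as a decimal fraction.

0.330

Overall, product flow = 1985.8 kg/min.
solute B in = 934.5×0.404 + 861.6×0.277 + 189.7×0.210 = 656.04 kg/min.
solute B fraction in V = 0.330.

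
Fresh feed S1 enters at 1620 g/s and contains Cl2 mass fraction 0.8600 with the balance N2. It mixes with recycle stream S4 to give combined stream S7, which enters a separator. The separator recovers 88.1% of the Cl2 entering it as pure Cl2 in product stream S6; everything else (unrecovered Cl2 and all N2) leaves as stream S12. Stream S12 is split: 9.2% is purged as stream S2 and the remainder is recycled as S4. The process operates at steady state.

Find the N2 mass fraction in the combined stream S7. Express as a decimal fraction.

N2 enters only via S1 and leaves only via the purge: 1620×0.140 = 0.092×(N2 in S12), and the separator passes all N2, so N2 in S7 = N2 in S12 = 2465.2 g/s.
Cl2 in S7: m_A = 1620×0.860 + (1−0.092)·(1−0.881)·m_A, so m_A = 1393.2/0.8919 = 1562 g/s.
S7 = 1562 + 2465.2 = 4027.2 g/s.
N2 fraction in S7 = 2465.2/4027.2 = 0.6121.

0.6121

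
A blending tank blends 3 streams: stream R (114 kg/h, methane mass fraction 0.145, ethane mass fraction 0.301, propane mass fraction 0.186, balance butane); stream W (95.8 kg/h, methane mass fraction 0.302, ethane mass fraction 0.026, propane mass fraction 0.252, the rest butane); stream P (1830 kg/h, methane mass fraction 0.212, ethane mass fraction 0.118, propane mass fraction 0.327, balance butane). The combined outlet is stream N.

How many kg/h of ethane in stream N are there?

252.7 kg/h

ethane out = ethane in = 114×0.301 + 95.8×0.026 + 1830×0.118 = 252.74 kg/h.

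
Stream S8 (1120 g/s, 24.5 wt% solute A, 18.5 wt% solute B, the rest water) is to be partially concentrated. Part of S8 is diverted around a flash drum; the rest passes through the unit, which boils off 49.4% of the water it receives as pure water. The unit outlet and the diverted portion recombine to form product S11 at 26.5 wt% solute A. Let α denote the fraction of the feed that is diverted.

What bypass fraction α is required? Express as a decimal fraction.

All 1120×0.245 = 274.4 g/s of solute A reaches S11, so S11 = 274.4/0.265 = 1035.5 g/s and vapour = 84.528 g/s.
The evaporator receives (1−α)·1120 of feed at 0.570 water and removes 0.494 of that water:
0.494×0.570×(1−α)×1120 = 84.528
(1−α) = 84.528/315.37 = 0.2680;  α = 0.7320.

0.732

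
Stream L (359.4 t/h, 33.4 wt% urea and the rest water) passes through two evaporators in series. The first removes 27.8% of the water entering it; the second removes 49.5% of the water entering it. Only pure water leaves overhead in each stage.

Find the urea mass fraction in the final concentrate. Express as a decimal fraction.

0.579

water in feed = 359.4×0.666 = 239.36 t/h.
After stage 1: water left = (1−0.278)×239.36 = 172.82; stream total = 292.86 t/h.
After stage 2: water left = (1−0.495)×172.82 = 87.273; final concentrate = 207.31 t/h.
urea fraction = 120.04/207.31 = 0.579.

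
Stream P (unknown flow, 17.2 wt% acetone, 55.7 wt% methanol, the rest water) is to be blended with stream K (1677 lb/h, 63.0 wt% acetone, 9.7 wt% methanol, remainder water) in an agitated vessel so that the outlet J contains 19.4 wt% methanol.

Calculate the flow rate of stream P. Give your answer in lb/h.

Let P be the unknown flow. Total out = 1677 + P.
methanol balance: 162.67 + 0.557·P = 0.194·(1677 + P)
(0.557 − 0.194)·P = 0.194×1677 − 162.67 = 162.67
P = 162.67 / 0.363 = 448.12 lb/h

448.1 lb/h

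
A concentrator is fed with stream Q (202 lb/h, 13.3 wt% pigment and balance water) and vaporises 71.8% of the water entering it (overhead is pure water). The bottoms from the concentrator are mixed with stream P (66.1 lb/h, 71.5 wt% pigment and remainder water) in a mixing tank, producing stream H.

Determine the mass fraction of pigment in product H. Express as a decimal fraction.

Vapour removed = 0.718×0.867×202 = 125.75 lb/h; concentrate = 76.254 lb/h.
pigment reaching the mixer = 26.866 (from concentrate) + 66.1×0.715 = 74.127 lb/h.
Product flow = 76.254 + 66.1 = 142.35 lb/h; pigment fraction = 0.521.

0.521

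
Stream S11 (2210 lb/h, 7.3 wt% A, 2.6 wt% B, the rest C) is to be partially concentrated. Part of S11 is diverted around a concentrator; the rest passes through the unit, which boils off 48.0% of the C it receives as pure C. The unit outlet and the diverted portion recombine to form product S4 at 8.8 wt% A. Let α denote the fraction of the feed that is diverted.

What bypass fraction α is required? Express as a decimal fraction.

0.606

All 2210×0.073 = 161.33 lb/h of A reaches S4, so S4 = 161.33/0.088 = 1833.3 lb/h and vapour = 376.7 lb/h.
The evaporator receives (1−α)·2210 of feed at 0.901 C and removes 0.480 of that C:
0.480×0.901×(1−α)×2210 = 376.7
(1−α) = 376.7/955.78 = 0.3941;  α = 0.6059.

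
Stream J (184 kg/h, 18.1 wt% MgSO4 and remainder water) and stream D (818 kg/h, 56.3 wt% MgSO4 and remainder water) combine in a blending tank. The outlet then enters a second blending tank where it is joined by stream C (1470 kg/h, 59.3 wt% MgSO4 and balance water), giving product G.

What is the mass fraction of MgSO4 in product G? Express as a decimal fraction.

0.552

Overall, product flow = 2472 kg/h.
MgSO4 in = 184×0.181 + 818×0.563 + 1470×0.593 = 1365.5 kg/h.
MgSO4 fraction in G = 0.552.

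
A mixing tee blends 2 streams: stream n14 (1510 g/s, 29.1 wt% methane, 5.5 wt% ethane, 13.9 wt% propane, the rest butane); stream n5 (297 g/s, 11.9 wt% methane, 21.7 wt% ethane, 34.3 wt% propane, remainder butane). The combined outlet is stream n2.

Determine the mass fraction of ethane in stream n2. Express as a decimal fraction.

Total flow out = 1510 + 297 = 1807 g/s.
ethane in = 1510×0.055 + 297×0.217 = 147.5 g/s.
ethane mass fraction in n2 = 147.5/1807 = 0.082.

0.082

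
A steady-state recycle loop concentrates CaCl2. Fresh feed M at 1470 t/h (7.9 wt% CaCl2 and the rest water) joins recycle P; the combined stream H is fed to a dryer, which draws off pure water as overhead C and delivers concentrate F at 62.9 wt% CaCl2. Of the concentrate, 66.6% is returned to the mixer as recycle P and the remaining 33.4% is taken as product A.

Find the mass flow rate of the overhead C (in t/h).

Overall CaCl2 balance (none leaves overhead): CaCl2 in fresh feed = CaCl2 in product, i.e. 1470×0.079 = (1−0.666)·F·0.629.
F = 116.13/(0.629×0.334) = 552.77 t/h.
Recycle P = 0.666×552.77 = 368.15 t/h.
Combined feed H = 1470 + 368.15 = 1838.1 t/h.
Overhead C = H − F = 1838.1 − 552.77 = 1285.4 t/h.

1285 t/h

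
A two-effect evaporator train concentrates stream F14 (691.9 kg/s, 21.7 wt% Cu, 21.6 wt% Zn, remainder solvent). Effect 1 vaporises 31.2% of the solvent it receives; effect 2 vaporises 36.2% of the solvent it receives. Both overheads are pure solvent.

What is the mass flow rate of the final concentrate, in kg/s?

solvent in feed = 691.9×0.567 = 392.31 kg/s.
After stage 1: solvent left = (1−0.312)×392.31 = 269.91; stream total = 569.5 kg/s.
After stage 2: solvent left = (1−0.362)×269.91 = 172.2; final concentrate = 471.79 kg/s.

471.8 kg/s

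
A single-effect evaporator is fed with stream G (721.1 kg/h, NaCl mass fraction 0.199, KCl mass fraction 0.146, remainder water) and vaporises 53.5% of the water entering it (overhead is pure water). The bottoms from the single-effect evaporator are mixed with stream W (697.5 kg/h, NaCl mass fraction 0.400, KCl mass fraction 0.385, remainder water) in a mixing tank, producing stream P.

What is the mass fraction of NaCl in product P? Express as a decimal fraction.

0.362

Vapour removed = 0.535×0.655×721.1 = 252.69 kg/h; concentrate = 468.41 kg/h.
NaCl reaching the mixer = 143.5 (from concentrate) + 697.5×0.400 = 422.5 kg/h.
Product flow = 468.41 + 697.5 = 1165.9 kg/h; NaCl fraction = 0.362.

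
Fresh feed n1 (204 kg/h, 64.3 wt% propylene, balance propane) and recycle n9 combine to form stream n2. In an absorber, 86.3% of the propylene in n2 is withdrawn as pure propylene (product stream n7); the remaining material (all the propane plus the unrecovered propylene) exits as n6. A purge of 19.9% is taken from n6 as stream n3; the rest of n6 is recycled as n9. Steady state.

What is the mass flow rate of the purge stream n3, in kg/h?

76.84 kg/h

propane enters only via n1 and leaves only via the purge: 204×0.357 = 0.199×(propane in n6), and the absorber passes all propane, so propane in n2 = propane in n6 = 365.97 kg/h.
propylene in n2: m_A = 204×0.643 + (1−0.199)·(1−0.863)·m_A, so m_A = 131.17/0.8903 = 147.34 kg/h.
n6 = (1−0.863)×147.34 + 365.97 = 386.16 kg/h.
Purge n3 = 0.199×386.16 = 76.845 kg/h.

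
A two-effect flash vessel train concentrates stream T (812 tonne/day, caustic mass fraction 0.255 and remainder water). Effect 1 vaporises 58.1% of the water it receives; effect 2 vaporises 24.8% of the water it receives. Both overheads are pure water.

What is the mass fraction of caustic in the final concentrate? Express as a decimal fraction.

0.521

water in feed = 812×0.745 = 604.94 tonne/day.
After stage 1: water left = (1−0.581)×604.94 = 253.47; stream total = 460.53 tonne/day.
After stage 2: water left = (1−0.248)×253.47 = 190.61; final concentrate = 397.67 tonne/day.
caustic fraction = 207.06/397.67 = 0.521.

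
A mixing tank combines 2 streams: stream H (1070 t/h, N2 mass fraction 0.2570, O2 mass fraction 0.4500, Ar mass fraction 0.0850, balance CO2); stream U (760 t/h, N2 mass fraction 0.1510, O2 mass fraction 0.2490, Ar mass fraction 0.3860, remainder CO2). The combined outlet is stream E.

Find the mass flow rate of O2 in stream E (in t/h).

670.7 t/h

O2 out = O2 in = 1070×0.450 + 760×0.249 = 670.74 t/h.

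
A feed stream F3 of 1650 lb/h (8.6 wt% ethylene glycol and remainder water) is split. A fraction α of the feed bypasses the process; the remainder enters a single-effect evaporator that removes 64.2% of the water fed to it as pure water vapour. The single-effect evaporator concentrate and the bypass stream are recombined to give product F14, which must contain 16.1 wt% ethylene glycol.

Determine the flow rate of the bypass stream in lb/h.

340.1 lb/h

All 1650×0.086 = 141.9 lb/h of ethylene glycol reaches F14, so F14 = 141.9/0.161 = 881.37 lb/h and vapour = 768.63 lb/h.
The evaporator receives (1−α)·1650 of feed at 0.914 water and removes 0.642 of that water:
0.642×0.914×(1−α)×1650 = 768.63
(1−α) = 768.63/968.2 = 0.7939;  α = 0.2061.
Bypass flow = 0.2061×1650 = 340.1 lb/h.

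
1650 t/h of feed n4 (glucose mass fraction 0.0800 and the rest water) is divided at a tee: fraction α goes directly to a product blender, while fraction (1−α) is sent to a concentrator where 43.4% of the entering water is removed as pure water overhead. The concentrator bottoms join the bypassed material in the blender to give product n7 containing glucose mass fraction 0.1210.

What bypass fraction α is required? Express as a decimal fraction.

All 1650×0.080 = 132 t/h of glucose reaches n7, so n7 = 132/0.121 = 1090.9 t/h and vapour = 559.09 t/h.
The evaporator receives (1−α)·1650 of feed at 0.920 water and removes 0.434 of that water:
0.434×0.920×(1−α)×1650 = 559.09
(1−α) = 559.09/658.81 = 0.8486;  α = 0.1514.

0.151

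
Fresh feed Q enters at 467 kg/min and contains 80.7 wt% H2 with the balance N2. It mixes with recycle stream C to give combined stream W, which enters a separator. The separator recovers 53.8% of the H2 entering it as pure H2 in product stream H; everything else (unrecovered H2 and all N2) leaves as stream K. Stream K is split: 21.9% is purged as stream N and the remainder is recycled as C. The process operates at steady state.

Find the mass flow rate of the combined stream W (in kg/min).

1001 kg/min

N2 enters only via Q and leaves only via the purge: 467×0.193 = 0.219×(N2 in K), and the separator passes all N2, so N2 in W = N2 in K = 411.56 kg/min.
H2 in W: m_A = 467×0.807 + (1−0.219)·(1−0.538)·m_A, so m_A = 376.87/0.6392 = 589.62 kg/min.
W = 589.62 + 411.56 = 1001.2 kg/min.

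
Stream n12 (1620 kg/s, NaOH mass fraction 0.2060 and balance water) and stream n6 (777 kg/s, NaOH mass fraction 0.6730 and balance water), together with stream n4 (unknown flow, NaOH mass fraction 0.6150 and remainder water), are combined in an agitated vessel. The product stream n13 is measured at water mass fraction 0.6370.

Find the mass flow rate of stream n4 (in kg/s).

53.45 kg/s

Let n4 be the unknown flow. Total out = 2397 + n4.
water balance: 1540.4 + 0.385·n4 = 0.637·(2397 + n4)
(0.385 − 0.637)·n4 = 0.637×2397 − 1540.4 = -13.47
n4 = -13.47 / -0.252 = 53.452 kg/s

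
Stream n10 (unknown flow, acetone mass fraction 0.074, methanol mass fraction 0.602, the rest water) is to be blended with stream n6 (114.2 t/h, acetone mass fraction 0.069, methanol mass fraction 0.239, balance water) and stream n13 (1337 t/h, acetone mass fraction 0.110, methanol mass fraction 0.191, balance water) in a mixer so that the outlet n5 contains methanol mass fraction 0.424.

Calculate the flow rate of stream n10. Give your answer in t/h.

Let n10 be the unknown flow. Total out = 1451.2 + n10.
methanol balance: 282.66 + 0.602·n10 = 0.424·(1451.2 + n10)
(0.602 − 0.424)·n10 = 0.424×1451.2 − 282.66 = 332.65
n10 = 332.65 / 0.178 = 1868.8 t/h

1869 t/h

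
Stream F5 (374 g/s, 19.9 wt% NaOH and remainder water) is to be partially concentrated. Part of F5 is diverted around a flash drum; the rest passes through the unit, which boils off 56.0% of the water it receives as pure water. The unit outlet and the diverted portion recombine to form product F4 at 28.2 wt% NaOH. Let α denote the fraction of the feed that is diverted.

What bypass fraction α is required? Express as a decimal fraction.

All 374×0.199 = 74.426 g/s of NaOH reaches F4, so F4 = 74.426/0.282 = 263.92 g/s and vapour = 110.08 g/s.
The evaporator receives (1−α)·374 of feed at 0.801 water and removes 0.560 of that water:
0.560×0.801×(1−α)×374 = 110.08
(1−α) = 110.08/167.76 = 0.6562;  α = 0.3438.

0.344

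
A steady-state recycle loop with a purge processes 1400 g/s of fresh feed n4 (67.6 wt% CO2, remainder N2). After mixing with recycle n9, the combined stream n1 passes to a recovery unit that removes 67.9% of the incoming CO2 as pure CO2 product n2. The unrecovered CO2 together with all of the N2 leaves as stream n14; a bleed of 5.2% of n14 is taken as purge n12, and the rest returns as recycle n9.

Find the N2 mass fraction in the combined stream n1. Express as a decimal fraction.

0.865

N2 enters only via n4 and leaves only via the purge: 1400×0.324 = 0.052×(N2 in n14), and the recovery unit passes all N2, so N2 in n1 = N2 in n14 = 8723.1 g/s.
CO2 in n1: m_A = 1400×0.676 + (1−0.052)·(1−0.679)·m_A, so m_A = 946.4/0.6957 = 1360.4 g/s.
n1 = 1360.4 + 8723.1 = 10083 g/s.
N2 fraction in n1 = 8723.1/10083 = 0.865.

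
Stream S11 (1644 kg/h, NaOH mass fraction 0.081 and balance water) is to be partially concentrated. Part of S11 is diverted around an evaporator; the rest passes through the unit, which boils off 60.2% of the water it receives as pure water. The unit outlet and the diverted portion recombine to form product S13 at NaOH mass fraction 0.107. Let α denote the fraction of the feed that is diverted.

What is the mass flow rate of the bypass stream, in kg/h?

All 1644×0.081 = 133.16 kg/h of NaOH reaches S13, so S13 = 133.16/0.107 = 1244.5 kg/h and vapour = 399.48 kg/h.
The evaporator receives (1−α)·1644 of feed at 0.919 water and removes 0.602 of that water:
0.602×0.919×(1−α)×1644 = 399.48
(1−α) = 399.48/909.52 = 0.4392;  α = 0.5608.
Bypass flow = 0.5608×1644 = 921.93 kg/h.

921.9 kg/h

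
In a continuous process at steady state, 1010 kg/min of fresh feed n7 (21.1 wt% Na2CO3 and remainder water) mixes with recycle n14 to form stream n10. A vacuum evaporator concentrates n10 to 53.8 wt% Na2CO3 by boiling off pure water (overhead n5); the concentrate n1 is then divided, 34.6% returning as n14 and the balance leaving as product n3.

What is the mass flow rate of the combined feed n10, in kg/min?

Overall Na2CO3 balance (none leaves overhead): Na2CO3 in fresh feed = Na2CO3 in product, i.e. 1010×0.211 = (1−0.346)·n1·0.538.
n1 = 213.11/(0.538×0.654) = 605.68 kg/min.
Recycle n14 = 0.346×605.68 = 209.57 kg/min.
Combined feed n10 = 1010 + 209.57 = 1219.6 kg/min.

1220 kg/min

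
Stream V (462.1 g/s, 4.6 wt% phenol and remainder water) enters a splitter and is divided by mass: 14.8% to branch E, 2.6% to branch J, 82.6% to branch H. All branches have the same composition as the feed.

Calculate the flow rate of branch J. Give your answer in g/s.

Branch J flow = 0.026×462.1 = 12.015 g/s.

12.01 g/s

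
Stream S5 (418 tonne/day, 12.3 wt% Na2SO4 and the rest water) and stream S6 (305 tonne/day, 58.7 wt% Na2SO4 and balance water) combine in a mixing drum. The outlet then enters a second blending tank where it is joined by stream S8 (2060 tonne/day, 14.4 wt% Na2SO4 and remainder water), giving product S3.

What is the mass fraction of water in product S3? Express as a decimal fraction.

Overall, product flow = 2783 tonne/day.
water in = 418×0.877 + 305×0.413 + 2060×0.856 = 2255.9 tonne/day.
water fraction in S3 = 0.811.

0.811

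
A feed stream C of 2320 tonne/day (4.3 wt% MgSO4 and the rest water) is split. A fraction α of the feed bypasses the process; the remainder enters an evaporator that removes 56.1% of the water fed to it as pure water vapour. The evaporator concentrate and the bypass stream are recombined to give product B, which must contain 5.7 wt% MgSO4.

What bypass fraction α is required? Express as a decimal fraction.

0.543

All 2320×0.043 = 99.76 tonne/day of MgSO4 reaches B, so B = 99.76/0.057 = 1750.2 tonne/day and vapour = 569.82 tonne/day.
The evaporator receives (1−α)·2320 of feed at 0.957 water and removes 0.561 of that water:
0.561×0.957×(1−α)×2320 = 569.82
(1−α) = 569.82/1245.6 = 0.4575;  α = 0.5425.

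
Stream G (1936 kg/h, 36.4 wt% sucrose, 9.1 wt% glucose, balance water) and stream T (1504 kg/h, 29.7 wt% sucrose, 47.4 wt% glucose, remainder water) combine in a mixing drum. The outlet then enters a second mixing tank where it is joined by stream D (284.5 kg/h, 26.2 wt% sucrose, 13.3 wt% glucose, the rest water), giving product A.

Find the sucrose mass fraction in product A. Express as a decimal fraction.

Overall, product flow = 3724.5 kg/h.
sucrose in = 1936×0.364 + 1504×0.297 + 284.5×0.262 = 1225.9 kg/h.
sucrose fraction in A = 0.329.

0.329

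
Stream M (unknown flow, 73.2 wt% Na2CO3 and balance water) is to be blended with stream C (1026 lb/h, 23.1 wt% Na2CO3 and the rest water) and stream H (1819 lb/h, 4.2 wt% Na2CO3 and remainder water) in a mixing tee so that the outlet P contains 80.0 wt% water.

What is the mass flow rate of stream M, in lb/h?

480.4 lb/h

Let M be the unknown flow. Total out = 2845 + M.
water balance: 2531.6 + 0.268·M = 0.800·(2845 + M)
(0.268 − 0.800)·M = 0.800×2845 − 2531.6 = -255.6
M = -255.6 / -0.532 = 480.44 lb/h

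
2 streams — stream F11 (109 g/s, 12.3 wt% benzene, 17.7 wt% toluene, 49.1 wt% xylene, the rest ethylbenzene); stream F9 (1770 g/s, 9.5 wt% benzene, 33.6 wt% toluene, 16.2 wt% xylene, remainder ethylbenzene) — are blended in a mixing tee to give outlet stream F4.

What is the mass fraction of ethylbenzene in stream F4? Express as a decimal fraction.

0.3955

Total flow out = 109 + 1770 = 1879 g/s.
ethylbenzene in = 109×0.209 + 1770×0.407 = 743.17 g/s.
ethylbenzene mass fraction in F4 = 743.17/1879 = 0.3955.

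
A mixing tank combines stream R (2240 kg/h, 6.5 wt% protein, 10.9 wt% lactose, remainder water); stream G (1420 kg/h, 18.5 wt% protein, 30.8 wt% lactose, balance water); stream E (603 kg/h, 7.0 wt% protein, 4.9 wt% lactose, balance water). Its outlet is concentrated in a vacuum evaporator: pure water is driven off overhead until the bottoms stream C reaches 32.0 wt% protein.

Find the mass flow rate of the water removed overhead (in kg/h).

protein entering = 2240×0.065 + 1420×0.185 + 603×0.070 = 450.51 kg/h.
All protein reports to C, so C = 450.51/0.320 = 1407.8 kg/h.
Total feed = 4263 kg/h; overhead = 4263 − 1407.8 = 2855.2 kg/h.

2855 kg/h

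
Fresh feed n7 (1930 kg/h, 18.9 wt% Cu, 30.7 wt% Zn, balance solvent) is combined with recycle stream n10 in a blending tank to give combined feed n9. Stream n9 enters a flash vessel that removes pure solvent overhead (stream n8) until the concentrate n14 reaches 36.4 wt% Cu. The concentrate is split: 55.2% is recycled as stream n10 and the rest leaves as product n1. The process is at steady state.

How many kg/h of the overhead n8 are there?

927.9 kg/h

Overall Cu balance (none leaves overhead): Cu in fresh feed = Cu in product, i.e. 1930×0.189 = (1−0.552)·n14·0.364.
n14 = 364.77/(0.364×0.448) = 2236.9 kg/h.
Recycle n10 = 0.552×2236.9 = 1234.7 kg/h.
Combined feed n9 = 1930 + 1234.7 = 3164.7 kg/h.
Overhead n8 = n9 − n14 = 3164.7 − 2236.9 = 927.88 kg/h.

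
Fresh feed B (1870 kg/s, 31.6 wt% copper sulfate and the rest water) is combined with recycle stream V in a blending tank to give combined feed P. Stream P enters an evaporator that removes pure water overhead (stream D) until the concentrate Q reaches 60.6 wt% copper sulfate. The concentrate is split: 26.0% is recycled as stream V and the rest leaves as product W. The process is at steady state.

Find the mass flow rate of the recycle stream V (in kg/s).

342.6 kg/s

Overall copper sulfate balance (none leaves overhead): copper sulfate in fresh feed = copper sulfate in product, i.e. 1870×0.316 = (1−0.260)·Q·0.606.
Q = 590.92/(0.606×0.740) = 1317.7 kg/s.
Recycle V = 0.260×1317.7 = 342.61 kg/s.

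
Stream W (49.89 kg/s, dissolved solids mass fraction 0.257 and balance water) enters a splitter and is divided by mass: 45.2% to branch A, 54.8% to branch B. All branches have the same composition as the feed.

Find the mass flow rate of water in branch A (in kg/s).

Branch A total = 0.452×49.89 = 22.55 kg/s.
water in A = 0.743×22.55 = 16.755 kg/s.

16.75 kg/s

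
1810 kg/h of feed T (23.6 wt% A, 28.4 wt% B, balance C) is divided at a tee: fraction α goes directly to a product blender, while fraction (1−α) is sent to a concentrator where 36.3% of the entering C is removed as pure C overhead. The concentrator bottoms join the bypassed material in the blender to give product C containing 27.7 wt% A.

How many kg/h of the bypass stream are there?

272.4 kg/h

All 1810×0.236 = 427.16 kg/h of A reaches C, so C = 427.16/0.277 = 1542.1 kg/h and vapour = 267.91 kg/h.
The evaporator receives (1−α)·1810 of feed at 0.480 C and removes 0.363 of that C:
0.363×0.480×(1−α)×1810 = 267.91
(1−α) = 267.91/315.37 = 0.8495;  α = 0.1505.
Bypass flow = 0.1505×1810 = 272.43 kg/h.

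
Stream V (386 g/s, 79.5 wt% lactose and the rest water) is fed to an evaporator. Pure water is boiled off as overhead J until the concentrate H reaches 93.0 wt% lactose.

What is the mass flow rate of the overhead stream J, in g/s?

56.03 g/s

lactose is conserved: 386×0.795 = 306.87 g/s all reports to the concentrate.
Concentrate = 306.87/(target fraction) = 329.97 g/s.
Overhead = 386 − 329.97 = 56.032 g/s.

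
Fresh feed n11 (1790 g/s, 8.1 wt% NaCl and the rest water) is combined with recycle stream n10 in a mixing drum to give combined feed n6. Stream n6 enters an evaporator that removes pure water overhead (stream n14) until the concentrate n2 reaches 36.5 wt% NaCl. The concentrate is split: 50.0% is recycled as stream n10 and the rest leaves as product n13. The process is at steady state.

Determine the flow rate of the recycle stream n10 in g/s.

Overall NaCl balance (none leaves overhead): NaCl in fresh feed = NaCl in product, i.e. 1790×0.081 = (1−0.500)·n2·0.365.
n2 = 144.99/(0.365×0.500) = 794.47 g/s.
Recycle n10 = 0.500×794.47 = 397.23 g/s.

397.2 g/s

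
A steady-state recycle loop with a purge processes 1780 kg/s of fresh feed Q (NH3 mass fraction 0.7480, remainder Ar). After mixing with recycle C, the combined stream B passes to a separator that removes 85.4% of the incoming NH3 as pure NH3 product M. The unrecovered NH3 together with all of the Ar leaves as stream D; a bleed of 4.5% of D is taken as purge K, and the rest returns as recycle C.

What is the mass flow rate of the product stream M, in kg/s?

1321 kg/s

NH3 in B: m_A = 1780×0.748 + (1−0.045)·(1−0.854)·m_A, so m_A = 1331.4/0.8606 = 1547.2 kg/s.
Product M = 0.854×1547.2 = 1321.3 kg/s.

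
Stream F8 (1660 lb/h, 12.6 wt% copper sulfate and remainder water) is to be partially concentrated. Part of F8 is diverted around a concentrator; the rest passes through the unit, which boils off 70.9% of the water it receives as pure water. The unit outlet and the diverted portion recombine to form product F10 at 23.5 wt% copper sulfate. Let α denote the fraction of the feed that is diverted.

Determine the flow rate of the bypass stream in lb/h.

417.5 lb/h

All 1660×0.126 = 209.16 lb/h of copper sulfate reaches F10, so F10 = 209.16/0.235 = 890.04 lb/h and vapour = 769.96 lb/h.
The evaporator receives (1−α)·1660 of feed at 0.874 water and removes 0.709 of that water:
0.709×0.874×(1−α)×1660 = 769.96
(1−α) = 769.96/1028.6 = 0.7485;  α = 0.2515.
Bypass flow = 0.2515×1660 = 417.46 lb/h.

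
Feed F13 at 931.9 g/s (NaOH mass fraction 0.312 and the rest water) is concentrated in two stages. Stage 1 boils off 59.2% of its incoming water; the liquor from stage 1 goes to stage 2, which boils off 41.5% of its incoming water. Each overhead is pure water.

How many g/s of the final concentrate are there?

water in feed = 931.9×0.688 = 641.15 g/s.
After stage 1: water left = (1−0.592)×641.15 = 261.59; stream total = 552.34 g/s.
After stage 2: water left = (1−0.415)×261.59 = 153.03; final concentrate = 443.78 g/s.

443.8 g/s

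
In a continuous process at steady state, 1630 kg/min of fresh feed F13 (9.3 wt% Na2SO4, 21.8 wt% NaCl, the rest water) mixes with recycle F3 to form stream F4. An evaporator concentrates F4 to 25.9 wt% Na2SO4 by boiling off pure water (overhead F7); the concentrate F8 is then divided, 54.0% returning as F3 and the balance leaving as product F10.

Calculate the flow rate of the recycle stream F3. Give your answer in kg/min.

687.1 kg/min

Overall Na2SO4 balance (none leaves overhead): Na2SO4 in fresh feed = Na2SO4 in product, i.e. 1630×0.093 = (1−0.540)·F8·0.259.
F8 = 151.59/(0.259×0.460) = 1272.4 kg/min.
Recycle F3 = 0.540×1272.4 = 687.08 kg/min.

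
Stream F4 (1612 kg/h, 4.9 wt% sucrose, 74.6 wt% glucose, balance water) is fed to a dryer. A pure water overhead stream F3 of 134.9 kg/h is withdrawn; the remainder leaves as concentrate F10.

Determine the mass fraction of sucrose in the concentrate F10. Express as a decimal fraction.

sucrose is not removed: 1612×0.049 = 78.988 kg/h of sucrose enters F10.
Concentrate = 1612 − 134.9 = 1477.1 kg/h.
Mass fraction = 78.988/1477.1 = 0.053.

0.053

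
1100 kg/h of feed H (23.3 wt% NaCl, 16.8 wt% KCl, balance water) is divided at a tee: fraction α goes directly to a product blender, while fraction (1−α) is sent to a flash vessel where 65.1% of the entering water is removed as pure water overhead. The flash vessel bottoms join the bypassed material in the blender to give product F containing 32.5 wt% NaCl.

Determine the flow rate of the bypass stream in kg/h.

301.5 kg/h

All 1100×0.233 = 256.3 kg/h of NaCl reaches F, so F = 256.3/0.325 = 788.62 kg/h and vapour = 311.38 kg/h.
The evaporator receives (1−α)·1100 of feed at 0.599 water and removes 0.651 of that water:
0.651×0.599×(1−α)×1100 = 311.38
(1−α) = 311.38/428.94 = 0.7259;  α = 0.2741.
Bypass flow = 0.2741×1100 = 301.47 kg/h.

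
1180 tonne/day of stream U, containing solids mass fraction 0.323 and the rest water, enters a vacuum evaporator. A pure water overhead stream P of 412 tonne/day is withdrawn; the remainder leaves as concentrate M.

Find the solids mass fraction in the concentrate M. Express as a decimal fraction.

solids is not removed: 1180×0.323 = 381.14 tonne/day of solids enters M.
Concentrate = 1180 − 412 = 768 tonne/day.
Mass fraction = 381.14/768 = 0.496.

0.496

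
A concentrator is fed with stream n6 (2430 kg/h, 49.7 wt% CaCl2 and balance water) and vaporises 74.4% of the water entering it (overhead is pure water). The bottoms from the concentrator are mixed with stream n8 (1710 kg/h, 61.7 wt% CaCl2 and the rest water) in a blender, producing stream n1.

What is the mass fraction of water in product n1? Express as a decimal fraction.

Vapour removed = 0.744×0.503×2430 = 909.38 kg/h; concentrate = 1520.6 kg/h.
water reaching the mixer = 312.91 (from concentrate) + 1710×0.383 = 967.84 kg/h.
Product flow = 1520.6 + 1710 = 3230.6 kg/h; water fraction = 0.300.

0.300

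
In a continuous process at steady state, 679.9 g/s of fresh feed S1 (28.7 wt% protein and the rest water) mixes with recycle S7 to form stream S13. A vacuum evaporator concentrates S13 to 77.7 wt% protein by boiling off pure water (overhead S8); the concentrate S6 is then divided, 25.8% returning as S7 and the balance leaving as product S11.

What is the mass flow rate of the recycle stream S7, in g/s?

87.32 g/s

Overall protein balance (none leaves overhead): protein in fresh feed = protein in product, i.e. 679.9×0.287 = (1−0.258)·S6·0.777.
S6 = 195.13/(0.777×0.742) = 338.46 g/s.
Recycle S7 = 0.258×338.46 = 87.322 g/s.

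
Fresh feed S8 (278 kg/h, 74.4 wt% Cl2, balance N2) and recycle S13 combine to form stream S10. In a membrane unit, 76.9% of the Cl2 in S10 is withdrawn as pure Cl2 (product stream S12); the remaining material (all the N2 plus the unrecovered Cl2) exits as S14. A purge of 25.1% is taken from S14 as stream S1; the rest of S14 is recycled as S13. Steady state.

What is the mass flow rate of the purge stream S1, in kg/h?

85.67 kg/h

N2 enters only via S8 and leaves only via the purge: 278×0.256 = 0.251×(N2 in S14), and the membrane unit passes all N2, so N2 in S10 = N2 in S14 = 283.54 kg/h.
Cl2 in S10: m_A = 278×0.744 + (1−0.251)·(1−0.769)·m_A, so m_A = 206.83/0.8270 = 250.1 kg/h.
S14 = (1−0.769)×250.1 + 283.54 = 341.31 kg/h.
Purge S1 = 0.251×341.31 = 85.669 kg/h.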